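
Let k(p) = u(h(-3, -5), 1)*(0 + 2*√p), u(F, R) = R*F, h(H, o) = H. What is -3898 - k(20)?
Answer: -3898 + 12*√5 ≈ -3871.2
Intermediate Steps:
u(F, R) = F*R
k(p) = -6*√p (k(p) = (-3*1)*(0 + 2*√p) = -6*√p)
-3898 - k(20) = -3898 - (-6)*√20 = -3898 - (-6)*2*√5 = -3898 - (-12)*√5 = -3898 + 12*√5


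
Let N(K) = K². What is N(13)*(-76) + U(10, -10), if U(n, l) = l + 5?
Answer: -12849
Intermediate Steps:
U(n, l) = 5 + l
N(13)*(-76) + U(10, -10) = 13²*(-76) + (5 - 10) = 169*(-76) - 5 = -12844 - 5 = -12849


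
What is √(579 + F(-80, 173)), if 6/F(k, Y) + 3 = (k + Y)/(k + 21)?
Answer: 2*√32495/15 ≈ 24.035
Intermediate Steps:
F(k, Y) = 6/(-3 + (Y + k)/(21 + k)) (F(k, Y) = 6/(-3 + (k + Y)/(k + 21)) = 6/(-3 + (Y + k)/(21 + k)))
√(579 + F(-80, 173)) = √(579 + 6*(-21 - 1*(-80))/(63 - 1*173 + 2*(-80))) = √(579 + 6*(-21 + 80)/(63 - 173 - 160)) = √(579 + 6*59/(-270)) = √(579 + 6*(-1/270)*59) = √(579 - 59/45) = √(25996/45) = 2*√32495/15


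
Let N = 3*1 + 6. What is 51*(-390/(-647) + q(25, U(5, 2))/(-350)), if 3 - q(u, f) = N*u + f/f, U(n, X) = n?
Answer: 14319831/226450 ≈ 63.236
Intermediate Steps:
N = 9 (N = 3 + 6 = 9)
q(u, f) = 2 - 9*u (q(u, f) = 3 - (9*u + f/f) = 3 - (9*u + 1) = 3 - (1 + 9*u) = 3 + (-1 - 9*u) = 2 - 9*u)
51*(-390/(-647) + q(25, U(5, 2))/(-350)) = 51*(-390/(-647) + (2 - 9*25)/(-350)) = 51*(-390*(-1/647) + (2 - 225)*(-1/350)) = 51*(390/647 - 223*(-1/350)) = 51*(390/647 + 223/350) = 51*(280781/226450) = 14319831/226450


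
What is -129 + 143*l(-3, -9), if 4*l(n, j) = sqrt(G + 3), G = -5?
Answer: -129 + 143*I*sqrt(2)/4 ≈ -129.0 + 50.558*I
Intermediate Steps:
l(n, j) = I*sqrt(2)/4 (l(n, j) = sqrt(-5 + 3)/4 = sqrt(-2)/4 = (I*sqrt(2))/4 = I*sqrt(2)/4)
-129 + 143*l(-3, -9) = -129 + 143*(I*sqrt(2)/4) = -129 + 143*I*sqrt(2)/4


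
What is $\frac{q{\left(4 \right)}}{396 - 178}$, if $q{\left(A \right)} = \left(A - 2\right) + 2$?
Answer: $\frac{2}{109} \approx 0.018349$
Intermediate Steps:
$q{\left(A \right)} = A$ ($q{\left(A \right)} = \left(-2 + A\right) + 2 = A$)
$\frac{q{\left(4 \right)}}{396 - 178} = \frac{1}{396 - 178} \cdot 4 = \frac{1}{218} \cdot 4 = \frac{2}{109}$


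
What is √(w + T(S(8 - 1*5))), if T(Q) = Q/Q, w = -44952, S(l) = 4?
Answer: I*√44951 ≈ 212.02*I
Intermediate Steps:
T(Q) = 1
√(w + T(S(8 - 1*5))) = √(-44952 + 1) = √(-44951) = I*√44951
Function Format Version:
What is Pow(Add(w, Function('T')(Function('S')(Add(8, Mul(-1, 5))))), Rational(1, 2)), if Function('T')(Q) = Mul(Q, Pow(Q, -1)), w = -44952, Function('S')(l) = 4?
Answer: Mul(I, Pow(44951, Rational(1, 2))) ≈ Mul(212.02, I)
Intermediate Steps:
Function('T')(Q) = 1
Pow(Add(w, Function('T')(Function('S')(Add(8, Mul(-1, 5))))), Rational(1, 2)) = Pow(Add(-44952, 1), Rational(1, 2)) = Pow(-44951, Rational(1, 2)) = Mul(I, Pow(44951, Rational(1, 2)))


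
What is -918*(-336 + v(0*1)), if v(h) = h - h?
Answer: 308448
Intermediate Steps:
v(h) = 0
-918*(-336 + v(0*1)) = -918*(-336 + 0) = -918*(-336) = 308448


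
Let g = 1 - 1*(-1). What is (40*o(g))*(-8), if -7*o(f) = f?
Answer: 640/7 ≈ 91.429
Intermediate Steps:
g = 2 (g = 1 + 1 = 2)
o(f) = -f/7
(40*o(g))*(-8) = (40*(-1/7*2))*(-8) = (40*(-2/7))*(-8) = -80/7*(-8) = 640/7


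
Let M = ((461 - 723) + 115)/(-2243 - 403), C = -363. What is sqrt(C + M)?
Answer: I*sqrt(13066)/6 ≈ 19.051*I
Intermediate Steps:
M = 1/18 (M = (-262 + 115)/(-2646) = -147*(-1/2646) = 1/18 ≈ 0.055556)
sqrt(C + M) = sqrt(-363 + 1/18) = sqrt(-6533/18) = I*sqrt(13066)/6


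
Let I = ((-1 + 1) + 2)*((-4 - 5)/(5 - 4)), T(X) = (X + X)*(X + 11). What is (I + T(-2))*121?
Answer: -6534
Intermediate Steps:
T(X) = 2*X*(11 + X) (T(X) = (2*X)*(11 + X) = 2*X*(11 + X))
I = -18 (I = (0 + 2)*(-9/1) = 2*(-9*1) = 2*(-9) = -18)
(I + T(-2))*121 = (-18 + 2*(-2)*(11 - 2))*121 = (-18 + 2*(-2)*9)*121 = (-18 - 36)*121 = -54*121 = -6534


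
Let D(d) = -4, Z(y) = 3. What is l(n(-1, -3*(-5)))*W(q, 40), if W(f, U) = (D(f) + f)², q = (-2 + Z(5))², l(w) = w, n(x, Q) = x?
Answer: -9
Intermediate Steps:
q = 1 (q = (-2 + 3)² = 1² = 1)
W(f, U) = (-4 + f)²
l(n(-1, -3*(-5)))*W(q, 40) = -(-4 + 1)² = -1*(-3)² = -1*9 = -9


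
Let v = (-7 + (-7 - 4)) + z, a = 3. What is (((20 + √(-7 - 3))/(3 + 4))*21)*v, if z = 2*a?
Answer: -720 - 36*I*√10 ≈ -720.0 - 113.84*I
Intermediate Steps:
z = 6 (z = 2*3 = 6)
v = -12 (v = (-7 + (-7 - 4)) + 6 = (-7 - 11) + 6 = -18 + 6 = -12)
(((20 + √(-7 - 3))/(3 + 4))*21)*v = (((20 + √(-7 - 3))/(3 + 4))*21)*(-12) = (((20 + √(-10))/7)*21)*(-12) = (((20 + I*√10)*(⅐))*21)*(-12) = ((20/7 + I*√10/7)*21)*(-12) = (60 + 3*I*√10)*(-12) = -720 - 36*I*√10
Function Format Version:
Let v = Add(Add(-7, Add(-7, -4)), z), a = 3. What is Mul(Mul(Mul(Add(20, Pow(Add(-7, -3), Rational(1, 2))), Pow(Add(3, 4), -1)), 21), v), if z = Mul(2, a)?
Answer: Add(-720, Mul(-36, I, Pow(10, Rational(1, 2)))) ≈ Add(-720.00, Mul(-113.84, I))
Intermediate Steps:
z = 6 (z = Mul(2, 3) = 6)
v = -12 (v = Add(Add(-7, Add(-7, -4)), 6) = Add(Add(-7, -11), 6) = Add(-18, 6) = -12)
Mul(Mul(Mul(Add(20, Pow(Add(-7, -3), Rational(1, 2))), Pow(Add(3, 4), -1)), 21), v) = Mul(Mul(Mul(Add(20, Pow(Add(-7, -3), Rational(1, 2))), Pow(Add(3, 4), -1)), 21), -12) = Mul(Mul(Mul(Add(20, Pow(-10, Rational(1, 2))), Pow(7, -1)), 21), -12) = Mul(Mul(Mul(Add(20, Mul(I, Pow(10, Rational(1, 2)))), Rational(1, 7)), 21), -12) = Mul(Mul(Add(Rational(20, 7), Mul(Rational(1, 7), I, Pow(10, Rational(1, 2)))), 21), -12) = Mul(Add(60, Mul(3, I, Pow(10, Rational(1, 2)))), -12) = Add(-720, Mul(-36, I, Pow(10, Rational(1, 2))))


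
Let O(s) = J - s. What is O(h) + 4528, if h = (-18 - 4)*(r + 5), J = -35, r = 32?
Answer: 5307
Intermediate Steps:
h = -814 (h = (-18 - 4)*(32 + 5) = -22*37 = -814)
O(s) = -35 - s
O(h) + 4528 = (-35 - 1*(-814)) + 4528 = (-35 + 814) + 4528 = 779 + 4528 = 5307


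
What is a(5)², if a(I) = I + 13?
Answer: 324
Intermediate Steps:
a(I) = 13 + I
a(5)² = (13 + 5)² = 18² = 324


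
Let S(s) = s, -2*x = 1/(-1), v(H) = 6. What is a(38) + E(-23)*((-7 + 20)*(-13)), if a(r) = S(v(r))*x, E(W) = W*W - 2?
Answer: -89060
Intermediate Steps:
x = ½ (x = -½/(-1) = -½*(-1) = ½ ≈ 0.50000)
E(W) = -2 + W² (E(W) = W² - 2 = -2 + W²)
a(r) = 3 (a(r) = 6*(½) = 3)
a(38) + E(-23)*((-7 + 20)*(-13)) = 3 + (-2 + (-23)²)*((-7 + 20)*(-13)) = 3 + (-2 + 529)*(13*(-13)) = 3 + 527*(-169) = 3 - 89063 = -89060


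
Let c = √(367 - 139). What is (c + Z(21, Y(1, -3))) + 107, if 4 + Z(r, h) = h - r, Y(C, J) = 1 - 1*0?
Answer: 83 + 2*√57 ≈ 98.100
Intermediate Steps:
Y(C, J) = 1 (Y(C, J) = 1 + 0 = 1)
Z(r, h) = -4 + h - r (Z(r, h) = -4 + (h - r) = -4 + h - r)
c = 2*√57 (c = √228 = 2*√57 ≈ 15.100)
(c + Z(21, Y(1, -3))) + 107 = (2*√57 + (-4 + 1 - 1*21)) + 107 = (2*√57 + (-4 + 1 - 21)) + 107 = (2*√57 - 24) + 107 = (-24 + 2*√57) + 107 = 83 + 2*√57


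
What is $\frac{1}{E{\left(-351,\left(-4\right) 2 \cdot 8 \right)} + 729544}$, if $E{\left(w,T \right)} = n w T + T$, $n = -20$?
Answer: $\frac{1}{280200} \approx 3.5689 \cdot 10^{-6}$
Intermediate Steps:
$E{\left(w,T \right)} = T - 20 T w$ ($E{\left(w,T \right)} = - 20 w T + T = - 20 T w + T = T - 20 T w$)
$\frac{1}{E{\left(-351,\left(-4\right) 2 \cdot 8 \right)} + 729544} = \frac{1}{\left(-4\right) 2 \cdot 8 \left(1 - -7020\right) + 729544} = \frac{1}{\left(-8\right) 8 \left(1 + 7020\right) + 729544} = \frac{1}{\left(-64\right) 7021 + 729544} = \frac{1}{-449344 + 729544} = \frac{1}{280200}$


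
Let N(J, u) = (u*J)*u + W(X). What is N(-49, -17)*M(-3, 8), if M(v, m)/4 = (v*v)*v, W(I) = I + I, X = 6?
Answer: 1528092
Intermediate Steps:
W(I) = 2*I
N(J, u) = 12 + J*u² (N(J, u) = (u*J)*u + 2*6 = (J*u)*u + 12 = J*u² + 12 = 12 + J*u²)
M(v, m) = 4*v³ (M(v, m) = 4*((v*v)*v) = 4*(v²*v) = 4*v³)
N(-49, -17)*M(-3, 8) = (12 - 49*(-17)²)*(4*(-3)³) = (12 - 49*289)*(4*(-27)) = (12 - 14161)*(-108) = -14149*(-108) = 1528092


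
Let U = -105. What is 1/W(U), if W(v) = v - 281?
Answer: -1/386 ≈ -0.0025907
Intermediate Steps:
W(v) = -281 + v
1/W(U) = 1/(-281 - 105) = 1/(-386) = -1/386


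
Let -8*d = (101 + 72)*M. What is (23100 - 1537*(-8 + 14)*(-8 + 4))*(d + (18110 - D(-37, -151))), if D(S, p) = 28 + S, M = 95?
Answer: 1927369449/2 ≈ 9.6368e+8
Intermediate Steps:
d = -16435/8 (d = -(101 + 72)*95/8 = -173*95/8 = -⅛*16435 = -16435/8 ≈ -2054.4)
(23100 - 1537*(-8 + 14)*(-8 + 4))*(d + (18110 - D(-37, -151))) = (23100 - 1537*(-8 + 14)*(-8 + 4))*(-16435/8 + (18110 - (28 - 37))) = (23100 - 9222*(-4))*(-16435/8 + (18110 - 1*(-9))) = (23100 - 1537*(-24))*(-16435/8 + (18110 + 9)) = (23100 + 36888)*(-16435/8 + 18119) = 59988*(128517/8) = 1927369449/2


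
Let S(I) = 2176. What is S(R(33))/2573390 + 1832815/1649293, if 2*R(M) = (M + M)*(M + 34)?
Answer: 2360068327209/2122137056635 ≈ 1.1121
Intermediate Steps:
R(M) = M*(34 + M) (R(M) = ((M + M)*(M + 34))/2 = ((2*M)*(34 + M))/2 = (2*M*(34 + M))/2 = M*(34 + M))
S(R(33))/2573390 + 1832815/1649293 = 2176/2573390 + 1832815/1649293 = 2176*(1/2573390) + 1832815*(1/1649293) = 1088/1286695 + 1832815/1649293 = 2360068327209/2122137056635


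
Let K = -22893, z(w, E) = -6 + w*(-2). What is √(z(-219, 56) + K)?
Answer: I*√22461 ≈ 149.87*I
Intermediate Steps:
z(w, E) = -6 - 2*w
√(z(-219, 56) + K) = √((-6 - 2*(-219)) - 22893) = √((-6 + 438) - 22893) = √(432 - 22893) = √(-22461) = I*√22461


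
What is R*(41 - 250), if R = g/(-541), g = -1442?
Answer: -301378/541 ≈ -557.08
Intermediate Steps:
R = 1442/541 (R = -1442/(-541) = -1442*(-1/541) = 1442/541 ≈ 2.6654)
R*(41 - 250) = 1442*(41 - 250)/541 = (1442/541)*(-209) = -301378/541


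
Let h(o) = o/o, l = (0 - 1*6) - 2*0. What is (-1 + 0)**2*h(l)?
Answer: 1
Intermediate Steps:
l = -6 (l = (0 - 6) + 0 = -6 + 0 = -6)
h(o) = 1
(-1 + 0)**2*h(l) = (-1 + 0)**2*1 = (-1)**2*1 = 1*1 = 1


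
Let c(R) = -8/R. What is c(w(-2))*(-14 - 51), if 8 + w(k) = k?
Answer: -52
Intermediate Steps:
w(k) = -8 + k
c(w(-2))*(-14 - 51) = (-8/(-8 - 2))*(-14 - 51) = -8/(-10)*(-65) = -8*(-⅒)*(-65) = (⅘)*(-65) = -52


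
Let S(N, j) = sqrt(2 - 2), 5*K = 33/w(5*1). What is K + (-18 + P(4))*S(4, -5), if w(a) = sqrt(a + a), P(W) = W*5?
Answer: 33*sqrt(10)/50 ≈ 2.0871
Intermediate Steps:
P(W) = 5*W
w(a) = sqrt(2)*sqrt(a) (w(a) = sqrt(2*a) = sqrt(2)*sqrt(a))
K = 33*sqrt(10)/50 (K = (33/((sqrt(2)*sqrt(5*1))))/5 = (33/((sqrt(2)*sqrt(5))))/5 = (33/(sqrt(10)))/5 = (33*(sqrt(10)/10))/5 = (33*sqrt(10)/10)/5 = 33*sqrt(10)/50 ≈ 2.0871)
S(N, j) = 0 (S(N, j) = sqrt(0) = 0)
K + (-18 + P(4))*S(4, -5) = 33*sqrt(10)/50 + (-18 + 5*4)*0 = 33*sqrt(10)/50 + (-18 + 20)*0 = 33*sqrt(10)/50 + 2*0 = 33*sqrt(10)/50 + 0 = 33*sqrt(10)/50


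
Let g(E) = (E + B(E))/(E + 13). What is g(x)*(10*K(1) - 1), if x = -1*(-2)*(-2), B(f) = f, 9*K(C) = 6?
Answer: -136/27 ≈ -5.0370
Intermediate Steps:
K(C) = ⅔ (K(C) = (⅑)*6 = ⅔)
x = -4 (x = 2*(-2) = -4)
g(E) = 2*E/(13 + E) (g(E) = (E + E)/(E + 13) = (2*E)/(13 + E) = 2*E/(13 + E))
g(x)*(10*K(1) - 1) = (2*(-4)/(13 - 4))*(10*(⅔) - 1) = (2*(-4)/9)*(20/3 - 1) = (2*(-4)*(⅑))*(17/3) = -8/9*17/3 = -136/27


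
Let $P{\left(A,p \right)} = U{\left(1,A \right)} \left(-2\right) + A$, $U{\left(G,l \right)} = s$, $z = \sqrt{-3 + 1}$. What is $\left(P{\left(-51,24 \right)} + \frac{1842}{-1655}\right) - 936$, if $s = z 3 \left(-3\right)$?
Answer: $- \frac{1635327}{1655} + 18 i \sqrt{2} \approx -988.11 + 25.456 i$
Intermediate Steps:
$z = i \sqrt{2}$ ($z = \sqrt{-2} = i \sqrt{2} \approx 1.4142 i$)
$s = - 9 i \sqrt{2}$ ($s = i \sqrt{2} \cdot 3 \left(-3\right) = 3 i \sqrt{2} \left(-3\right) = - 9 i \sqrt{2} \approx - 12.728 i$)
$U{\left(G,l \right)} = - 9 i \sqrt{2}$
$P{\left(A,p \right)} = A + 18 i \sqrt{2}$ ($P{\left(A,p \right)} = - 9 i \sqrt{2} \left(-2\right) + A = 18 i \sqrt{2} + A = A + 18 i \sqrt{2}$)
$\left(P{\left(-51,24 \right)} + \frac{1842}{-1655}\right) - 936 = \left(\left(-51 + 18 i \sqrt{2}\right) + \frac{1842}{-1655}\right) - 936 = \left(\left(-51 + 18 i \sqrt{2}\right) + 1842 \left(- \frac{1}{1655}\right)\right) - 936 = \left(\left(-51 + 18 i \sqrt{2}\right) - \frac{1842}{1655}\right) - 936 = \left(- \frac{86247}{1655} + 18 i \sqrt{2}\right) - 936 = - \frac{1635327}{1655} + 18 i \sqrt{2}$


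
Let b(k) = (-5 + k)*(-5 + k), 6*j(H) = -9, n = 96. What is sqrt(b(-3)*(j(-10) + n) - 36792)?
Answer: 6*I*sqrt(854) ≈ 175.34*I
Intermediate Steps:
j(H) = -3/2 (j(H) = (1/6)*(-9) = -3/2)
b(k) = (-5 + k)**2
sqrt(b(-3)*(j(-10) + n) - 36792) = sqrt((-5 - 3)**2*(-3/2 + 96) - 36792) = sqrt((-8)**2*(189/2) - 36792) = sqrt(64*(189/2) - 36792) = sqrt(6048 - 36792) = sqrt(-30744) = 6*I*sqrt(854)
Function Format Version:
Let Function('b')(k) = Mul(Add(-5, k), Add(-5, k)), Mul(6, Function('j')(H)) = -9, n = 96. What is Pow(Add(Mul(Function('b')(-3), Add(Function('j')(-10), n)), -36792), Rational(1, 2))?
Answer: Mul(6, I, Pow(854, Rational(1, 2))) ≈ Mul(175.34, I)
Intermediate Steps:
Function('j')(H) = Rational(-3, 2) (Function('j')(H) = Mul(Rational(1, 6), -9) = Rational(-3, 2))
Function('b')(k) = Pow(Add(-5, k), 2)
Pow(Add(Mul(Function('b')(-3), Add(Function('j')(-10), n)), -36792), Rational(1, 2)) = Pow(Add(Mul(Pow(Add(-5, -3), 2), Add(Rational(-3, 2), 96)), -36792), Rational(1, 2)) = Pow(Add(Mul(Pow(-8, 2), Rational(189, 2)), -36792), Rational(1, 2)) = Pow(Add(Mul(64, Rational(189, 2)), -36792), Rational(1, 2)) = Pow(Add(6048, -36792), Rational(1, 2)) = Pow(-30744, Rational(1, 2)) = Mul(6, I, Pow(854, Rational(1, 2)))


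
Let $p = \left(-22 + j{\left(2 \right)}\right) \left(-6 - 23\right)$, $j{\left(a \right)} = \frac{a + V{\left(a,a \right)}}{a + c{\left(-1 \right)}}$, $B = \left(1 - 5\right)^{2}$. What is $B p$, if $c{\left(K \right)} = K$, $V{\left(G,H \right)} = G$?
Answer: $8352$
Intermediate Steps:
$B = 16$ ($B = \left(-4\right)^{2} = 16$)
$j{\left(a \right)} = \frac{2 a}{-1 + a}$ ($j{\left(a \right)} = \frac{a + a}{a - 1} = \frac{2 a}{-1 + a}$)
$p = 522$ ($p = \left(-22 + 2 \cdot 2 \frac{1}{-1 + 2}\right) \left(-6 - 23\right) = \left(-22 + 2 \cdot 2 \cdot 1^{-1}\right) \left(-29\right) = \left(-22 + 2 \cdot 2 \cdot 1\right) \left(-29\right) = \left(-22 + 4\right) \left(-29\right) = \left(-18\right) \left(-29\right) = 522$)
$B p = 16 \cdot 522 = 8352$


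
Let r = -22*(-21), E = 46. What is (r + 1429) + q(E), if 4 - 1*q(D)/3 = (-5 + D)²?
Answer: -3140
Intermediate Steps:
q(D) = 12 - 3*(-5 + D)²
r = 462
(r + 1429) + q(E) = (462 + 1429) + (12 - 3*(-5 + 46)²) = 1891 + (12 - 3*41²) = 1891 + (12 - 3*1681) = 1891 + (12 - 5043) = 1891 - 5031 = -3140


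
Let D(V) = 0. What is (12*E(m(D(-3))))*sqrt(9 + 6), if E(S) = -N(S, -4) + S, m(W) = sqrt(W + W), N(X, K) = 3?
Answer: -36*sqrt(15) ≈ -139.43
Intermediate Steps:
m(W) = sqrt(2)*sqrt(W) (m(W) = sqrt(2*W) = sqrt(2)*sqrt(W))
E(S) = -3 + S (E(S) = -1*3 + S = -3 + S)
(12*E(m(D(-3))))*sqrt(9 + 6) = (12*(-3 + sqrt(2)*sqrt(0)))*sqrt(9 + 6) = (12*(-3 + sqrt(2)*0))*sqrt(15) = (12*(-3 + 0))*sqrt(15) = (12*(-3))*sqrt(15) = -36*sqrt(15)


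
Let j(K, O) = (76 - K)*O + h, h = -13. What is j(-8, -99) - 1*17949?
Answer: -26278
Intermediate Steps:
j(K, O) = -13 + O*(76 - K) (j(K, O) = (76 - K)*O - 13 = O*(76 - K) - 13 = -13 + O*(76 - K))
j(-8, -99) - 1*17949 = (-13 + 76*(-99) - 1*(-8)*(-99)) - 1*17949 = (-13 - 7524 - 792) - 17949 = -8329 - 17949 = -26278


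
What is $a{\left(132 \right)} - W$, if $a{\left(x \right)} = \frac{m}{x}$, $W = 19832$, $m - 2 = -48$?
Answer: $- \frac{1308935}{66} \approx -19832.0$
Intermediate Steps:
$m = -46$ ($m = 2 - 48 = -46$)
$a{\left(x \right)} = - \frac{46}{x}$
$a{\left(132 \right)} - W = - \frac{46}{132} - 19832 = \left(-46\right) \frac{1}{132} - 19832 = - \frac{23}{66} - 19832 = - \frac{1308935}{66}$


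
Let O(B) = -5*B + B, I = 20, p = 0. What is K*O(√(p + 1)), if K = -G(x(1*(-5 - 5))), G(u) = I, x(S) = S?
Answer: 80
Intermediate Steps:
G(u) = 20
O(B) = -4*B
K = -20 (K = -1*20 = -20)
K*O(√(p + 1)) = -(-80)*√(0 + 1) = -(-80)*√1 = -(-80) = -20*(-4) = 80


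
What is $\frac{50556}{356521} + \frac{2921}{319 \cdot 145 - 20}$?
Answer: $\frac{307168591}{1498522585} \approx 0.20498$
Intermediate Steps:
$\frac{50556}{356521} + \frac{2921}{319 \cdot 145 - 20} = 50556 \cdot \frac{1}{356521} + \frac{2921}{46255 - 20} = \frac{4596}{32411} + \frac{2921}{46235} = \frac{307168591}{1498522585}$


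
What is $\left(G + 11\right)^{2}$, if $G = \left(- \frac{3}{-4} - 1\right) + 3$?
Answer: $\frac{3025}{16} \approx 189.06$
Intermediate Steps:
$G = \frac{11}{4}$ ($G = \left(\left(-3\right) \left(- \frac{1}{4}\right) - 1\right) + 3 = \left(\frac{3}{4} - 1\right) + 3 = - \frac{1}{4} + 3 = \frac{11}{4} \approx 2.75$)
$\left(G + 11\right)^{2} = \left(\frac{11}{4} + 11\right)^{2} = \left(\frac{55}{4}\right)^{2} = \frac{3025}{16}$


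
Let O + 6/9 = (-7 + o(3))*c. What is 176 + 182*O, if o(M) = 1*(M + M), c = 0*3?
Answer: 164/3 ≈ 54.667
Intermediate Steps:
c = 0
o(M) = 2*M (o(M) = 1*(2*M) = 2*M)
O = -2/3 (O = -2/3 + (-7 + 2*3)*0 = -2/3 + (-7 + 6)*0 = -2/3 - 1*0 = -2/3 + 0 = -2/3 ≈ -0.66667)
176 + 182*O = 176 + 182*(-2/3) = 176 - 364/3 = 164/3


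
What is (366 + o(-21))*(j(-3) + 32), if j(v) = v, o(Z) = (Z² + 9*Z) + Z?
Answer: 17313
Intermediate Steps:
o(Z) = Z² + 10*Z
(366 + o(-21))*(j(-3) + 32) = (366 - 21*(10 - 21))*(-3 + 32) = (366 - 21*(-11))*29 = (366 + 231)*29 = 597*29 = 17313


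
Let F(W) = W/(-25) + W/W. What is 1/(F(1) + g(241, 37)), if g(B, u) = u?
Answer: 25/949 ≈ 0.026344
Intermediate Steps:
F(W) = 1 - W/25 (F(W) = W*(-1/25) + 1 = -W/25 + 1 = 1 - W/25)
1/(F(1) + g(241, 37)) = 1/((1 - 1/25*1) + 37) = 1/((1 - 1/25) + 37) = 1/(24/25 + 37) = 1/(949/25) = 25/949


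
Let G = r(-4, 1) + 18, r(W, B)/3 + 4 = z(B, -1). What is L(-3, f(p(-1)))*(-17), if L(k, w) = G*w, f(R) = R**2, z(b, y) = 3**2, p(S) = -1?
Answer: -561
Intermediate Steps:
z(b, y) = 9
r(W, B) = 15 (r(W, B) = -12 + 3*9 = -12 + 27 = 15)
G = 33 (G = 15 + 18 = 33)
L(k, w) = 33*w
L(-3, f(p(-1)))*(-17) = (33*(-1)**2)*(-17) = (33*1)*(-17) = 33*(-17) = -561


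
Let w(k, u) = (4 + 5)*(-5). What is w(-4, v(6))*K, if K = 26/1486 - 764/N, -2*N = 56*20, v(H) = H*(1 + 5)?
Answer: -1293597/20804 ≈ -62.180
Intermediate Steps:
v(H) = 6*H (v(H) = H*6 = 6*H)
w(k, u) = -45 (w(k, u) = 9*(-5) = -45)
N = -560 (N = -28*20 = -1/2*1120 = -560)
K = 143733/104020 (K = 26/1486 - 764/(-560) = 26*(1/1486) - 764*(-1/560) = 13/743 + 191/140 = 143733/104020 ≈ 1.3818)
w(-4, v(6))*K = -45*143733/104020 = -1293597/20804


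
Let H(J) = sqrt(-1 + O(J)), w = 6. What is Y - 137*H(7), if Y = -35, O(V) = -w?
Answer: -35 - 137*I*sqrt(7) ≈ -35.0 - 362.47*I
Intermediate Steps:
O(V) = -6 (O(V) = -1*6 = -6)
H(J) = I*sqrt(7) (H(J) = sqrt(-1 - 6) = sqrt(-7) = I*sqrt(7))
Y - 137*H(7) = -35 - 137*I*sqrt(7)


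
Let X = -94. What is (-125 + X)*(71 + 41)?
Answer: -24528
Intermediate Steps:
(-125 + X)*(71 + 41) = (-125 - 94)*(71 + 41) = -219*112 = -24528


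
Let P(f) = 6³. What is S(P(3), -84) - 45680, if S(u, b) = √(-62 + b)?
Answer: -45680 + I*√146 ≈ -45680.0 + 12.083*I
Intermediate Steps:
P(f) = 216
S(P(3), -84) - 45680 = √(-62 - 84) - 45680 = √(-146) - 45680 = I*√146 - 45680 = -45680 + I*√146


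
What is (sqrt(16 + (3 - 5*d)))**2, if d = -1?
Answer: 24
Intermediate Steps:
(sqrt(16 + (3 - 5*d)))**2 = (sqrt(16 + (3 - 5*(-1))))**2 = (sqrt(16 + (3 + 5)))**2 = (sqrt(16 + 8))**2 = (sqrt(24))**2 = (2*sqrt(6))**2 = 24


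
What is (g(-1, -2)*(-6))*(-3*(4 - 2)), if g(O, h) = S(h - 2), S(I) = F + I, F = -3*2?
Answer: -360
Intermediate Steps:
F = -6
S(I) = -6 + I
g(O, h) = -8 + h (g(O, h) = -6 + (h - 2) = -6 + (-2 + h) = -8 + h)
(g(-1, -2)*(-6))*(-3*(4 - 2)) = ((-8 - 2)*(-6))*(-3*(4 - 2)) = (-10*(-6))*(-3*2) = 60*(-6) = -360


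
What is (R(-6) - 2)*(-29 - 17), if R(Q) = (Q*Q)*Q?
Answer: 10028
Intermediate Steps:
R(Q) = Q**3 (R(Q) = Q**2*Q = Q**3)
(R(-6) - 2)*(-29 - 17) = ((-6)**3 - 2)*(-29 - 17) = (-216 - 2)*(-46) = -218*(-46) = 10028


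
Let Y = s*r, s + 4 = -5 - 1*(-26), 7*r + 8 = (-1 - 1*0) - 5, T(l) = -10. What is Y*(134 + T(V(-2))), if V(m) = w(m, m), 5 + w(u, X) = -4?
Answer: -4216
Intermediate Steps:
w(u, X) = -9 (w(u, X) = -5 - 4 = -9)
V(m) = -9
r = -2 (r = -8/7 + ((-1 - 1*0) - 5)/7 = -8/7 + ((-1 + 0) - 5)/7 = -8/7 + (-1 - 5)/7 = -8/7 + (⅐)*(-6) = -8/7 - 6/7 = -2)
s = 17 (s = -4 + (-5 - 1*(-26)) = -4 + (-5 + 26) = -4 + 21 = 17)
Y = -34 (Y = 17*(-2) = -34)
Y*(134 + T(V(-2))) = -34*(134 - 10) = -34*124 = -4216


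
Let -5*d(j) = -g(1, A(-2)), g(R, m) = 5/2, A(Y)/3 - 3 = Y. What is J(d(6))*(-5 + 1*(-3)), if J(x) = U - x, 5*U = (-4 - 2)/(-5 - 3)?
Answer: 14/5 ≈ 2.8000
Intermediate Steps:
A(Y) = 9 + 3*Y
g(R, m) = 5/2 (g(R, m) = 5*(1/2) = 5/2)
U = 3/20 (U = ((-4 - 2)/(-5 - 3))/5 = (-6/(-8))/5 = (-6*(-1/8))/5 = (1/5)*(3/4) = 3/20 ≈ 0.15000)
d(j) = 1/2 (d(j) = -(-1)*5/(5*2) = -1/5*(-5/2) = 1/2)
J(x) = 3/20 - x
J(d(6))*(-5 + 1*(-3)) = (3/20 - 1*1/2)*(-5 + 1*(-3)) = (3/20 - 1/2)*(-5 - 3) = -7/20*(-8) = 14/5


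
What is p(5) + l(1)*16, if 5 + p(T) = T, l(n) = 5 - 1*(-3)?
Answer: 128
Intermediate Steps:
l(n) = 8 (l(n) = 5 + 3 = 8)
p(T) = -5 + T
p(5) + l(1)*16 = (-5 + 5) + 8*16 = 0 + 128 = 128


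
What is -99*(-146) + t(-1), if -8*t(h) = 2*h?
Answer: 57817/4 ≈ 14454.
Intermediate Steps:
t(h) = -h/4
-99*(-146) + t(-1) = -99*(-146) - ¼*(-1) = 14454 + ¼ = 57817/4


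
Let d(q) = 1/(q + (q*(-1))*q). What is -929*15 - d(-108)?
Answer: -164042819/11772 ≈ -13935.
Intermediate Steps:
d(q) = 1/(q - q²) (d(q) = 1/(q + (-q)*q) = 1/(q - q²))
-929*15 - d(-108) = -929*15 - (-1)/((-108)*(-1 - 108)) = -13935 - (-1)*(-1)/(108*(-109)) = -13935 - (-1)*(-1)*(-1)/(108*109) = -13935 - 1*(-1/11772) = -13935 + 1/11772 = -164042819/11772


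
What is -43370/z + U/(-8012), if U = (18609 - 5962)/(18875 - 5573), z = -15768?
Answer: 64194241597/23340061656 ≈ 2.7504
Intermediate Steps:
U = 12647/13302 ≈ 0.95076
-43370/z + U/(-8012) = -43370/(-15768) + (12647/13302)/(-8012) = -43370*(-1/15768) + (12647/13302)*(-1/8012) = 21685/7884 - 12647/106575624 = 64194241597/23340061656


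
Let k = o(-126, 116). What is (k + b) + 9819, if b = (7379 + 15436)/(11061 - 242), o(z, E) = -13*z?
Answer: 123976098/10819 ≈ 11459.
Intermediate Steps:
k = 1638 (k = -13*(-126) = 1638)
b = 22815/10819 ≈ 2.1088
(k + b) + 9819 = (1638 + 22815/10819) + 9819 = 17744337/10819 + 9819 = 123976098/10819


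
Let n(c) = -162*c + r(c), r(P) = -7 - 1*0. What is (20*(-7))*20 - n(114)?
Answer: 15675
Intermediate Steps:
r(P) = -7 (r(P) = -7 + 0 = -7)
n(c) = -7 - 162*c (n(c) = -162*c - 7 = -7 - 162*c)
(20*(-7))*20 - n(114) = (20*(-7))*20 - (-7 - 162*114) = -140*20 - (-7 - 18468) = -2800 - 1*(-18475) = -2800 + 18475 = 15675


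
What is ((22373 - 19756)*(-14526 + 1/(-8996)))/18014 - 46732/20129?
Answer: -6891264821986929/3261983838776 ≈ -2112.6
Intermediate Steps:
((22373 - 19756)*(-14526 + 1/(-8996)))/18014 - 46732/20129 = (2617*(-14526 - 1/8996))*(1/18014) - 46732*1/20129 = (2617*(-130675897/8996))*(1/18014) - 46732/20129 = -341978822449/8996*1/18014 - 46732/20129 = -341978822449/162053944 - 46732/20129 = -6891264821986929/3261983838776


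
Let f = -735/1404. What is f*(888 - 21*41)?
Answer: -735/52 ≈ -14.135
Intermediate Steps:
f = -245/468 (f = -735*1/1404 = -245/468 ≈ -0.52350)
f*(888 - 21*41) = -245*(888 - 21*41)/468 = -245*(888 - 861)/468 = -245/468*27 = -735/52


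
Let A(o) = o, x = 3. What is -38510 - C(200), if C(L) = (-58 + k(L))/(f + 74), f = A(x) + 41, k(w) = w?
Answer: -2272161/59 ≈ -38511.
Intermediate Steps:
f = 44 (f = 3 + 41 = 44)
C(L) = -29/59 + L/118 (C(L) = (-58 + L)/(44 + 74) = (-58 + L)/118 = (-58 + L)*(1/118) = -29/59 + L/118)
-38510 - C(200) = -38510 - (-29/59 + (1/118)*200) = -38510 - (-29/59 + 100/59) = -38510 - 1*71/59 = -38510 - 71/59 = -2272161/59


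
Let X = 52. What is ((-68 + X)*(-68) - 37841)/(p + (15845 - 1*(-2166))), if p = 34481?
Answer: -36753/52492 ≈ -0.70016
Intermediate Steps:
((-68 + X)*(-68) - 37841)/(p + (15845 - 1*(-2166))) = ((-68 + 52)*(-68) - 37841)/(34481 + (15845 - 1*(-2166))) = (-16*(-68) - 37841)/(34481 + (15845 + 2166)) = (1088 - 37841)/(34481 + 18011) = -36753/52492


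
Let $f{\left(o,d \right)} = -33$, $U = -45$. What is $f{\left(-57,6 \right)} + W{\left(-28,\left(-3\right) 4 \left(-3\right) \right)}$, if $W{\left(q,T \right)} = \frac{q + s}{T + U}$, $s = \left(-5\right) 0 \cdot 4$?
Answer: $- \frac{269}{9} \approx -29.889$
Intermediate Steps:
$s = 0$ ($s = 0 \cdot 4 = 0$)
$W{\left(q,T \right)} = \frac{q}{-45 + T}$ ($W{\left(q,T \right)} = \frac{q + 0}{T - 45} = \frac{q}{-45 + T}$)
$f{\left(-57,6 \right)} + W{\left(-28,\left(-3\right) 4 \left(-3\right) \right)} = -33 - \frac{28}{-45 + \left(-3\right) 4 \left(-3\right)} = -33 - \frac{28}{-45 - -36} = -33 - \frac{28}{-45 + 36} = -33 - \frac{28}{-9} = -33 - - \frac{28}{9} = -33 + \frac{28}{9} = - \frac{269}{9}$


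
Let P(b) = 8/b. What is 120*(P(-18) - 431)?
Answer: -155320/3 ≈ -51773.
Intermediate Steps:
120*(P(-18) - 431) = 120*(8/(-18) - 431) = 120*(8*(-1/18) - 431) = 120*(-4/9 - 431) = 120*(-3883/9) = -155320/3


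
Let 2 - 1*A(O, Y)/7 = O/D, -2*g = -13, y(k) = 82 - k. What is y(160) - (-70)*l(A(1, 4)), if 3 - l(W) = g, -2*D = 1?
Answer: -323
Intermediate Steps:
D = -½ (D = -½*1 = -½ ≈ -0.50000)
g = 13/2 (g = -½*(-13) = 13/2 ≈ 6.5000)
A(O, Y) = 14 + 14*O (A(O, Y) = 14 - 7*O/(-½) = 14 - 7*O*(-2) = 14 - (-14)*O = 14 + 14*O)
l(W) = -7/2 (l(W) = 3 - 1*13/2 = 3 - 13/2 = -7/2)
y(160) - (-70)*l(A(1, 4)) = (82 - 1*160) - (-70)*(-7)/2 = (82 - 160) - 1*245 = -78 - 245 = -323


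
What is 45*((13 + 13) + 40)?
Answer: 2970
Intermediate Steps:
45*((13 + 13) + 40) = 45*(26 + 40) = 45*66 = 2970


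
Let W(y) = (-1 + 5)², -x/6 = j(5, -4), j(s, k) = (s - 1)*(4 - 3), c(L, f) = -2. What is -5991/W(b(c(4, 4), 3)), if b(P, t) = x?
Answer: -5991/16 ≈ -374.44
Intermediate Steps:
j(s, k) = -1 + s (j(s, k) = (-1 + s)*1 = -1 + s)
x = -24 (x = -6*(-1 + 5) = -6*4 = -24)
b(P, t) = -24
W(y) = 16 (W(y) = 4² = 16)
-5991/W(b(c(4, 4), 3)) = -5991/16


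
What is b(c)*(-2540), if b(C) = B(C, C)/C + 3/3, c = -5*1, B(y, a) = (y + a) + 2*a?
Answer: -12700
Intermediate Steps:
B(y, a) = y + 3*a (B(y, a) = (a + y) + 2*a = y + 3*a)
c = -5
b(C) = 5 (b(C) = (C + 3*C)/C + 3/3 = (4*C)/C + 3*(⅓) = 4 + 1 = 5)
b(c)*(-2540) = 5*(-2540) = -12700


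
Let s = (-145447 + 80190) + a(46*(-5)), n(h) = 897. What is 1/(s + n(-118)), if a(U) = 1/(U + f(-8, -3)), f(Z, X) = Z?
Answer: -238/15317681 ≈ -1.5538e-5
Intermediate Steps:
a(U) = 1/(-8 + U) (a(U) = 1/(U - 8) = 1/(-8 + U))
s = -15531167/238 (s = (-145447 + 80190) + 1/(-8 + 46*(-5)) = -65257 + 1/(-8 - 230) = -65257 + 1/(-238) = -65257 - 1/238 = -15531167/238 ≈ -65257.)
1/(s + n(-118)) = 1/(-15531167/238 + 897) = 1/(-15317681/238) = -238/15317681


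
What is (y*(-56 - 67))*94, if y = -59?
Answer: 682158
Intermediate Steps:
(y*(-56 - 67))*94 = -59*(-56 - 67)*94 = -59*(-123)*94 = 7257*94 = 682158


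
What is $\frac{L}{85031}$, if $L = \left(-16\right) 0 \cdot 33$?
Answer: $0$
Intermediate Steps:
$L = 0$ ($L = 0 \cdot 33 = 0$)
$\frac{L}{85031} = \frac{0}{85031} = 0 \cdot \frac{1}{85031} = 0$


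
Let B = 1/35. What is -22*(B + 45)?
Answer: -34672/35 ≈ -990.63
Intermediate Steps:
B = 1/35 ≈ 0.028571
-22*(B + 45) = -22*(1/35 + 45) = -22*1576/35 = -34672/35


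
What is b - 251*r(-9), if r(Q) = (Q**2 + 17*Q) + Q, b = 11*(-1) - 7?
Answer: 20313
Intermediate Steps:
b = -18 (b = -11 - 7 = -18)
r(Q) = Q**2 + 18*Q
b - 251*r(-9) = -18 - (-2259)*(18 - 9) = -18 - (-2259)*9 = -18 - 251*(-81) = -18 + 20331 = 20313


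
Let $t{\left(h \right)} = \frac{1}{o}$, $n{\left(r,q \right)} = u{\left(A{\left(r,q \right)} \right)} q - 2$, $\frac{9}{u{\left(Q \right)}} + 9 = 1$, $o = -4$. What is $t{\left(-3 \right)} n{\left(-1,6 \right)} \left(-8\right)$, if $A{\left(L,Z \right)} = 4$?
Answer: $- \frac{35}{2} \approx -17.5$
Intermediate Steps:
$u{\left(Q \right)} = - \frac{9}{8}$ ($u{\left(Q \right)} = \frac{9}{-9 + 1} = \frac{9}{-8} = 9 \left(- \frac{1}{8}\right) = - \frac{9}{8}$)
$n{\left(r,q \right)} = -2 - \frac{9 q}{8}$ ($n{\left(r,q \right)} = - \frac{9 q}{8} - 2 = -2 - \frac{9 q}{8}$)
$t{\left(h \right)} = - \frac{1}{4}$ ($t{\left(h \right)} = \frac{1}{-4} = - \frac{1}{4}$)
$t{\left(-3 \right)} n{\left(-1,6 \right)} \left(-8\right) = - \frac{-2 - \frac{27}{4}}{4} \left(-8\right) = \left(- \frac{1}{4}\right) \left(- \frac{35}{4}\right) \left(-8\right) = \frac{35}{16} \left(-8\right) = - \frac{35}{2}$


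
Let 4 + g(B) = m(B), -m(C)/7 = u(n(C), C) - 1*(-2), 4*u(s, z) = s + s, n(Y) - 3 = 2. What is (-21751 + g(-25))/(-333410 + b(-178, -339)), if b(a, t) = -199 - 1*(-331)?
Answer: 43573/666556 ≈ 0.065370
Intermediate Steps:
n(Y) = 5 (n(Y) = 3 + 2 = 5)
u(s, z) = s/2 (u(s, z) = (s + s)/4 = (2*s)/4 = s/2)
b(a, t) = 132 (b(a, t) = -199 + 331 = 132)
m(C) = -63/2 (m(C) = -7*((½)*5 - 1*(-2)) = -7*(5/2 + 2) = -7*9/2 = -63/2)
g(B) = -71/2 (g(B) = -4 - 63/2 = -71/2)
(-21751 + g(-25))/(-333410 + b(-178, -339)) = (-21751 - 71/2)/(-333410 + 132) = -43573/2/(-333278) = -43573/2*(-1/333278) = 43573/666556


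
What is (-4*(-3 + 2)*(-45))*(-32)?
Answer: 5760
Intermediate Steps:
(-4*(-3 + 2)*(-45))*(-32) = (-4*(-1)*(-45))*(-32) = (4*(-45))*(-32) = -180*(-32) = 5760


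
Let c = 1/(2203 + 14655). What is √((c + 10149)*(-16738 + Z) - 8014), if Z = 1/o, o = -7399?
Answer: I*√53939806424215379151126/17818906 ≈ 13034.0*I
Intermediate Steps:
Z = -1/7399 (Z = 1/(-7399) = -1/7399 ≈ -0.00013515)
c = 1/16858 ≈ 5.9319e-5
√((c + 10149)*(-16738 + Z) - 8014) = √((1/16858 + 10149)*(-16738 - 1/7399) - 8014) = √((171091843/16858)*(-123844463/7399) - 8014) = √(-21188777420015309/124732342 - 8014) = √(-21189777025004097/124732342) = I*√53939806424215379151126/17818906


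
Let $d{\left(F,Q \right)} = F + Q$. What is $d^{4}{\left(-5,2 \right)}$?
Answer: $81$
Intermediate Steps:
$d^{4}{\left(-5,2 \right)} = \left(-5 + 2\right)^{4} = \left(-3\right)^{4} = 81$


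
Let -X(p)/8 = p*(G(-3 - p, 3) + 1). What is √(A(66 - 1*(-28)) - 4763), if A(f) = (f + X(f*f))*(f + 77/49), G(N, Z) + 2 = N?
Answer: 5*√117052889527/7 ≈ 2.4438e+5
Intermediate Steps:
G(N, Z) = -2 + N
X(p) = -8*p*(-4 - p) (X(p) = -8*p*((-2 + (-3 - p)) + 1) = -8*p*((-5 - p) + 1) = -8*p*(-4 - p))
A(f) = (11/7 + f)*(f + 8*f²*(4 + f²)) (A(f) = (f + 8*(f*f)*(4 + f*f))*(f + 77/49) = (f + 8*f²*(4 + f²))*(f + 77*(1/49)) = (f + 8*f²*(4 + f²))*(f + 11/7) = (f + 8*f²*(4 + f²))*(11/7 + f) = (11/7 + f)*(f + 8*f²*(4 + f²)))
√(A(66 - 1*(-28)) - 4763) = √((66 - 1*(-28))*(11 + 56*(66 - 1*(-28))⁴ + 88*(66 - 1*(-28))³ + 224*(66 - 1*(-28))² + 359*(66 - 1*(-28)))/7 - 4763) = √((66 + 28)*(11 + 56*(66 + 28)⁴ + 88*(66 + 28)³ + 224*(66 + 28)² + 359*(66 + 28))/7 - 4763) = √((⅐)*94*(11 + 56*94⁴ + 88*94³ + 224*94² + 359*94) - 4763) = √((⅐)*94*(11 + 56*78074896 + 88*830584 + 224*8836 + 33746) - 4763) = √((⅐)*94*(11 + 4372194176 + 73091392 + 1979264 + 33746) - 4763) = √((⅐)*94*4447298589 - 4763) = √(418046067366/7 - 4763) = √(418046034025/7) = 5*√117052889527/7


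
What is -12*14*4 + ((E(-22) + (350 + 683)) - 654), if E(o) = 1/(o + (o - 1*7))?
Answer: -14944/51 ≈ -293.02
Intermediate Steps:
E(o) = 1/(-7 + 2*o) (E(o) = 1/(o + (o - 7)) = 1/(o + (-7 + o)) = 1/(-7 + 2*o))
-12*14*4 + ((E(-22) + (350 + 683)) - 654) = -12*14*4 + ((1/(-7 + 2*(-22)) + (350 + 683)) - 654) = -168*4 + ((1/(-7 - 44) + 1033) - 654) = -672 + ((1/(-51) + 1033) - 654) = -672 + ((-1/51 + 1033) - 654) = -672 + (52682/51 - 654) = -672 + 19328/51 = -14944/51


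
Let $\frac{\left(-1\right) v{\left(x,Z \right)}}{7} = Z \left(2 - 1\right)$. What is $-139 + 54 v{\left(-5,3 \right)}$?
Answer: $-1273$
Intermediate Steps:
$v{\left(x,Z \right)} = - 7 Z$ ($v{\left(x,Z \right)} = - 7 Z \left(2 - 1\right) = - 7 Z 1 = - 7 Z$)
$-139 + 54 v{\left(-5,3 \right)} = -139 + 54 \left(\left(-7\right) 3\right) = -139 + 54 \left(-21\right) = -139 - 1134 = -1273$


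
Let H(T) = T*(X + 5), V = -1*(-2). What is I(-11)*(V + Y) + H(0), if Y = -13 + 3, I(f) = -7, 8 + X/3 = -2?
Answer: 56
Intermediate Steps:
X = -30 (X = -24 + 3*(-2) = -24 - 6 = -30)
V = 2
Y = -10
H(T) = -25*T (H(T) = T*(-30 + 5) = T*(-25) = -25*T)
I(-11)*(V + Y) + H(0) = -7*(2 - 10) - 25*0 = -7*(-8) + 0 = 56 + 0 = 56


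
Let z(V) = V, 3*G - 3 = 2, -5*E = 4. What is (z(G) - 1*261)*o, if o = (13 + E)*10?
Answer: -94916/3 ≈ -31639.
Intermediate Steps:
E = -⅘ (E = -⅕*4 = -⅘ ≈ -0.80000)
G = 5/3 (G = 1 + (⅓)*2 = 1 + ⅔ = 5/3 ≈ 1.6667)
o = 122 (o = (13 - ⅘)*10 = (61/5)*10 = 122)
(z(G) - 1*261)*o = (5/3 - 1*261)*122 = (5/3 - 261)*122 = -778/3*122 = -94916/3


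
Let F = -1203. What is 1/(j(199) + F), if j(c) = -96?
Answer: -1/1299 ≈ -0.00076982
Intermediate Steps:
1/(j(199) + F) = 1/(-96 - 1203) = 1/(-1299) = -1/1299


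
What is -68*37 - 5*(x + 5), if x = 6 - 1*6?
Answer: -2541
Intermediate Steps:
x = 0 (x = 6 - 6 = 0)
-68*37 - 5*(x + 5) = -68*37 - 5*(0 + 5) = -2516 - 5*5 = -2516 - 25 = -2541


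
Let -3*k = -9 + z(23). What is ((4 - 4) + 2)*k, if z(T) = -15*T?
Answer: 236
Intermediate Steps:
k = 118 (k = -(-9 - 15*23)/3 = -(-9 - 345)/3 = -⅓*(-354) = 118)
((4 - 4) + 2)*k = ((4 - 4) + 2)*118 = (0 + 2)*118 = 2*118 = 236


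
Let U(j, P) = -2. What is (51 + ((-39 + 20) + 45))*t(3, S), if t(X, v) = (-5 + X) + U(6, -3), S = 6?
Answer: -308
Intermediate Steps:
t(X, v) = -7 + X (t(X, v) = (-5 + X) - 2 = -7 + X)
(51 + ((-39 + 20) + 45))*t(3, S) = (51 + ((-39 + 20) + 45))*(-7 + 3) = (51 + (-19 + 45))*(-4) = (51 + 26)*(-4) = 77*(-4) = -308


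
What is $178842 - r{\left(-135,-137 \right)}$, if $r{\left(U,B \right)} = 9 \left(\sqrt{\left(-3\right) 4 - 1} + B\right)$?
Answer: $180075 - 9 i \sqrt{13} \approx 1.8008 \cdot 10^{5} - 32.45 i$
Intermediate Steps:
$r{\left(U,B \right)} = 9 B + 9 i \sqrt{13}$ ($r{\left(U,B \right)} = 9 \left(\sqrt{-12 - 1} + B\right) = 9 \left(\sqrt{-13} + B\right) = 9 \left(i \sqrt{13} + B\right) = 9 \left(B + i \sqrt{13}\right) = 9 B + 9 i \sqrt{13}$)
$178842 - r{\left(-135,-137 \right)} = 178842 - \left(9 \left(-137\right) + 9 i \sqrt{13}\right) = 178842 - \left(-1233 + 9 i \sqrt{13}\right) = 178842 + \left(1233 - 9 i \sqrt{13}\right) = 180075 - 9 i \sqrt{13}$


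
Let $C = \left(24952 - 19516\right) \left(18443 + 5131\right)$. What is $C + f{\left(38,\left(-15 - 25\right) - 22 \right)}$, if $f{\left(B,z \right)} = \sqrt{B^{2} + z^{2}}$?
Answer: $128148264 + 2 \sqrt{1322} \approx 1.2815 \cdot 10^{8}$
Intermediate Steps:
$C = 128148264$ ($C = 5436 \cdot 23574 = 128148264$)
$C + f{\left(38,\left(-15 - 25\right) - 22 \right)} = 128148264 + \sqrt{38^{2} + \left(\left(-15 - 25\right) - 22\right)^{2}} = 128148264 + \sqrt{1444 + \left(-40 - 22\right)^{2}} = 128148264 + \sqrt{1444 + \left(-62\right)^{2}} = 128148264 + \sqrt{1444 + 3844} = 128148264 + \sqrt{5288} = 128148264 + 2 \sqrt{1322}$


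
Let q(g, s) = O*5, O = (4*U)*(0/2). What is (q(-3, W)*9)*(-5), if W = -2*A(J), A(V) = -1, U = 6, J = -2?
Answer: 0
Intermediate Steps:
W = 2 (W = -2*(-1) = 2)
O = 0 (O = (4*6)*(0/2) = 24*(0*(1/2)) = 24*0 = 0)
q(g, s) = 0 (q(g, s) = 0*5 = 0)
(q(-3, W)*9)*(-5) = (0*9)*(-5) = 0*(-5) = 0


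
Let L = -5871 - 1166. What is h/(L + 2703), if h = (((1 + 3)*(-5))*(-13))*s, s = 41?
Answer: -5330/2167 ≈ -2.4596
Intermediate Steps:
L = -7037
h = 10660 (h = (((1 + 3)*(-5))*(-13))*41 = ((4*(-5))*(-13))*41 = -20*(-13)*41 = 260*41 = 10660)
h/(L + 2703) = 10660/(-7037 + 2703) = 10660/(-4334) = 10660*(-1/4334) = -5330/2167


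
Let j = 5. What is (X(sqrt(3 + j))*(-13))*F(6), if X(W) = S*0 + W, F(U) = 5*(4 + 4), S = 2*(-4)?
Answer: -1040*sqrt(2) ≈ -1470.8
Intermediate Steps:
S = -8
F(U) = 40 (F(U) = 5*8 = 40)
X(W) = W (X(W) = -8*0 + W = 0 + W = W)
(X(sqrt(3 + j))*(-13))*F(6) = (sqrt(3 + 5)*(-13))*40 = (sqrt(8)*(-13))*40 = ((2*sqrt(2))*(-13))*40 = -26*sqrt(2)*40 = -1040*sqrt(2)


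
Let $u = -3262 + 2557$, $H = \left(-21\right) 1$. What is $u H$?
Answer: $14805$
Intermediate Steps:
$H = -21$
$u = -705$
$u H = \left(-705\right) \left(-21\right) = 14805$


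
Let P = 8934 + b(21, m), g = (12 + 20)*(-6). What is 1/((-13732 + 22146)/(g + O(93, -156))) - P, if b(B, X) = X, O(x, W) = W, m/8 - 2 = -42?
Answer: -36239272/4207 ≈ -8614.0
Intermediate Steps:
m = -320 (m = 16 + 8*(-42) = 16 - 336 = -320)
g = -192 (g = 32*(-6) = -192)
P = 8614 (P = 8934 - 320 = 8614)
1/((-13732 + 22146)/(g + O(93, -156))) - P = 1/((-13732 + 22146)/(-192 - 156)) - 1*8614 = 1/(8414/(-348)) - 8614 = 1/(8414*(-1/348)) - 8614 = 1/(-4207/174) - 8614 = -174/4207 - 8614 = -36239272/4207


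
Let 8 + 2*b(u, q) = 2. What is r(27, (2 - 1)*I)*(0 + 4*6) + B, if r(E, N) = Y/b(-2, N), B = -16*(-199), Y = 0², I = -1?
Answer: 3184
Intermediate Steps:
b(u, q) = -3 (b(u, q) = -4 + (½)*2 = -4 + 1 = -3)
Y = 0
B = 3184
r(E, N) = 0 (r(E, N) = 0/(-3) = 0*(-⅓) = 0)
r(27, (2 - 1)*I)*(0 + 4*6) + B = 0*(0 + 4*6) + 3184 = 0*(0 + 24) + 3184 = 0*24 + 3184 = 0 + 3184 = 3184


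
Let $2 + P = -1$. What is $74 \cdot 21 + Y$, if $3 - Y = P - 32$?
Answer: $1592$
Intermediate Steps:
$P = -3$ ($P = -2 - 1 = -3$)
$Y = 38$ ($Y = 3 - \left(-3 - 32\right) = 3 - -35 = 3 + 35 = 38$)
$74 \cdot 21 + Y = 74 \cdot 21 + 38 = 1554 + 38 = 1592$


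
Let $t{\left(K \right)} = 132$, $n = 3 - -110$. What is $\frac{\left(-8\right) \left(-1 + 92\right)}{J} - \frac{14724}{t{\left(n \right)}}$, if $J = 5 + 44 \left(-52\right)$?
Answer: $- \frac{2793233}{25113} \approx -111.23$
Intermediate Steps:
$n = 113$ ($n = 3 + 110 = 113$)
$J = -2283$ ($J = 5 - 2288 = -2283$)
$\frac{\left(-8\right) \left(-1 + 92\right)}{J} - \frac{14724}{t{\left(n \right)}} = \frac{\left(-8\right) \left(-1 + 92\right)}{-2283} - \frac{14724}{132} = \left(-8\right) 91 \left(- \frac{1}{2283}\right) - \frac{1227}{11} = \left(-728\right) \left(- \frac{1}{2283}\right) - \frac{1227}{11} = \frac{728}{2283} - \frac{1227}{11} = - \frac{2793233}{25113}$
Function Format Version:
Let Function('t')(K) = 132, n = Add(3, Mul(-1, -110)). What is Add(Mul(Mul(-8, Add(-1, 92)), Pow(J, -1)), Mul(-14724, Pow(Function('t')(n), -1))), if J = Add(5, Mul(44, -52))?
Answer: Rational(-2793233, 25113) ≈ -111.23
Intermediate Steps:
n = 113 (n = Add(3, 110) = 113)
J = -2283 (J = Add(5, -2288) = -2283)
Add(Mul(Mul(-8, Add(-1, 92)), Pow(J, -1)), Mul(-14724, Pow(Function('t')(n), -1))) = Add(Mul(Mul(-8, Add(-1, 92)), Pow(-2283, -1)), Mul(-14724, Pow(132, -1))) = Add(Mul(Mul(-8, 91), Rational(-1, 2283)), Mul(-14724, Rational(1, 132))) = Add(Mul(-728, Rational(-1, 2283)), Rational(-1227, 11)) = Add(Rational(728, 2283), Rational(-1227, 11)) = Rational(-2793233, 25113)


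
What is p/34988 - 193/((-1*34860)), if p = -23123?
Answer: -99914387/152460210 ≈ -0.65535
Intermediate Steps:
p/34988 - 193/((-1*34860)) = -23123/34988 - 193/((-1*34860)) = -23123*1/34988 - 193/(-34860) = -23123/34988 - 193*(-1/34860) = -23123/34988 + 193/34860 = -99914387/152460210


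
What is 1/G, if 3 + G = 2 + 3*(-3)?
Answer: -1/10 ≈ -0.10000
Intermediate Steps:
G = -10 (G = -3 + (2 + 3*(-3)) = -3 + (2 - 9) = -3 - 7 = -10)
1/G = 1/(-10) = -1/10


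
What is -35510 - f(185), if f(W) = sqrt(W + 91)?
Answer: -35510 - 2*sqrt(69) ≈ -35527.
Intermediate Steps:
f(W) = sqrt(91 + W)
-35510 - f(185) = -35510 - sqrt(91 + 185) = -35510 - sqrt(276) = -35510 - 2*sqrt(69)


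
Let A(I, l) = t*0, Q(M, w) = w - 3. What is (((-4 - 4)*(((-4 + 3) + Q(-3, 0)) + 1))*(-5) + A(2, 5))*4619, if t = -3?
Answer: -554280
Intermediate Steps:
Q(M, w) = -3 + w
A(I, l) = 0 (A(I, l) = -3*0 = 0)
(((-4 - 4)*(((-4 + 3) + Q(-3, 0)) + 1))*(-5) + A(2, 5))*4619 = (((-4 - 4)*(((-4 + 3) + (-3 + 0)) + 1))*(-5) + 0)*4619 = (-8*((-1 - 3) + 1)*(-5) + 0)*4619 = (-8*(-4 + 1)*(-5) + 0)*4619 = (-8*(-3)*(-5) + 0)*4619 = (24*(-5) + 0)*4619 = (-120 + 0)*4619 = -120*4619 = -554280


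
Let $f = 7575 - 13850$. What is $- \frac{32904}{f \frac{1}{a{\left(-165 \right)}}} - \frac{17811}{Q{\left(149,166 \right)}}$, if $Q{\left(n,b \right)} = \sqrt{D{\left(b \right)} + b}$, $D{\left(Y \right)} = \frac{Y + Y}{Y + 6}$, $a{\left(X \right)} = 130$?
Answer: $\frac{855504}{1255} - \frac{5937 \sqrt{310503}}{2407} \approx -692.76$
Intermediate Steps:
$f = -6275$ ($f = 7575 - 13850 = -6275$)
$D{\left(Y \right)} = \frac{2 Y}{6 + Y}$
$Q{\left(n,b \right)} = \sqrt{b + \frac{2 b}{6 + b}}$ ($Q{\left(n,b \right)} = \sqrt{\frac{2 b}{6 + b} + b} = \sqrt{b + \frac{2 b}{6 + b}}$)
$- \frac{32904}{f \frac{1}{a{\left(-165 \right)}}} - \frac{17811}{Q{\left(149,166 \right)}} = - \frac{32904}{\left(-6275\right) \frac{1}{130}} - \frac{17811}{\sqrt{\frac{166 \left(8 + 166\right)}{6 + 166}}} = - \frac{32904}{\left(-6275\right) \frac{1}{130}} - \frac{17811}{\sqrt{166 \cdot \frac{1}{172} \cdot 174}} = - \frac{32904}{- \frac{1255}{26}} - \frac{17811}{\sqrt{166 \cdot \frac{1}{172} \cdot 174}} = \left(-32904\right) \left(- \frac{26}{1255}\right) - \frac{17811}{\sqrt{\frac{7221}{43}}} = \frac{855504}{1255} - \frac{17811}{\frac{1}{43} \sqrt{310503}} = \frac{855504}{1255} - 17811 \frac{\sqrt{310503}}{7221} = \frac{855504}{1255} - \frac{5937 \sqrt{310503}}{2407}$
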